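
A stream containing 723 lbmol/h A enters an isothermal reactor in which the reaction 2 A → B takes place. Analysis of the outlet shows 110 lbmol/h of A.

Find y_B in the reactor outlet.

0.736

For A: n = n₀ − 2ξ → 110 = 723 − 2ξ, giving ξ = 306.5 lbmol/h.
Outlet amounts (n = n₀ + ν ξ):
  A: 723 − 2(306.5) = 110
  B: 0 + 1(306.5) = 306.5
Total out = 416.5 lbmol/h; y_B = 306.5 / 416.5 = 0.7359.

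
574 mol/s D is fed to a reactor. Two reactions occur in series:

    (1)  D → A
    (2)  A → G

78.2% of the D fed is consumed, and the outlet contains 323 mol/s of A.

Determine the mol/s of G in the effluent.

Conversion of D: D consumed = 1ξ₁ = 0.782 × 574 → ξ₁ = 448.9 mol/s.
A balance: n_A = 0 + 1ξ₁ − 1ξ₂ = 323 → ξ₂ = (1·448.9 − 323)/1 = 125.9 mol/s.
Outlet amounts (n = n₀ + Σ ν·ξ):
  D: 574 − 1(448.9) = 125.1
  A: 0 + 1(448.9) − 1(125.9) = 323
  G: 0 + 1(125.9) = 125.9

126 mol/s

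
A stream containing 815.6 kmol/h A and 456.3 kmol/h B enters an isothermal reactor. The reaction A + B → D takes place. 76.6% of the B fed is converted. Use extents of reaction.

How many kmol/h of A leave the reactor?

B reacted = 0.766 × 456.3 = 349.5 kmol/h; ν_B = −1, so ξ = 349.5/1 = 349.5 kmol/h.
Outlet amounts (n = n₀ + ν ξ):
  A: 815.6 − 1(349.5) = 466.1
  B: 456.3 − 1(349.5) = 106.8
  D: 0 + 1(349.5) = 349.5

466 kmol/h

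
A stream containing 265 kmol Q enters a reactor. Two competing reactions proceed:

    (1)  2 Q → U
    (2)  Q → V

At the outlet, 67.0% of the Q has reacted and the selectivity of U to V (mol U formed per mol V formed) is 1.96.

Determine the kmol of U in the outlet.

Conversion of Q: Q consumed = 0.67 × 265 = 177.6 kmol = 2ξ₁ + 1ξ₂.
Selectivity: 1ξ₁ / (1ξ₂) = 1.96 → ξ₁ = 1.96 ξ₂.
Substitute: (2·1.96 + 1) ξ₂ = 177.6 → ξ₂ = 36.09 kmol, ξ₁ = 70.73 kmol.
Outlet amounts (n = n₀ + Σ ν·ξ):
  Q: 265 − 2(70.73) − 1(36.09) = 87.45
  U: 0 + 1(70.73) = 70.73
  V: 0 + 1(36.09) = 36.09

70.7 kmol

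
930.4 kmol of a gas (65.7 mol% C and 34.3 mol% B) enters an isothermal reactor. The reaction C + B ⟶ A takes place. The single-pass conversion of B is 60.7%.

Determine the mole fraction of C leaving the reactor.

B reacted = 0.607 × 319.1 = 193.7 kmol; ν_B = −1, so ξ = 193.7/1 = 193.7 kmol.
Outlet amounts (n = n₀ + ν ξ):
  C: 611.3 − 1(193.7) = 417.6
  B: 319.1 − 1(193.7) = 125.4
  A: 0 + 1(193.7) = 193.7
Total out = 736.7 kmol; y_C = 417.6 / 736.7 = 0.5668.

0.567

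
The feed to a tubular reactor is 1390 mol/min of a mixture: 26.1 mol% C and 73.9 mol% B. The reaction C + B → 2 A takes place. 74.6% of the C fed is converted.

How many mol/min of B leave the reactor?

757 mol/min

C reacted = 0.746 × 362.8 = 270.6 mol/min; ν_C = −1, so ξ = 270.6/1 = 270.6 mol/min.
Outlet amounts (n = n₀ + ν ξ):
  C: 362.8 − 1(270.6) = 92.15
  B: 1027 − 1(270.6) = 756.6
  A: 0 + 2(270.6) = 541.3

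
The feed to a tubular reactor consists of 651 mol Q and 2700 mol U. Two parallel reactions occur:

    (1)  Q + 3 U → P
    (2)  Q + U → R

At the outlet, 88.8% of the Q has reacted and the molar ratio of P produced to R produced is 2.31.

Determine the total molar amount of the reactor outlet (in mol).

1970 mol

Conversion of Q: Q consumed = 0.888 × 651 = 578.1 mol = 1ξ₁ + 1ξ₂.
Selectivity: 1ξ₁ / (1ξ₂) = 2.31 → ξ₁ = 2.31 ξ₂.
Substitute: (1·2.31 + 1) ξ₂ = 578.1 → ξ₂ = 174.6 mol, ξ₁ = 403.4 mol.
Outlet amounts (n = n₀ + Σ ν·ξ):
  Q: 651 − 1(403.4) − 1(174.6) = 72.91
  U: 2700 − 3(403.4) − 1(174.6) = 1315
  P: 0 + 1(403.4) = 403.4
  R: 0 + 1(174.6) = 174.6
Total out = 72.91 + 1315 + 403.4 + 174.6 = 1966 mol.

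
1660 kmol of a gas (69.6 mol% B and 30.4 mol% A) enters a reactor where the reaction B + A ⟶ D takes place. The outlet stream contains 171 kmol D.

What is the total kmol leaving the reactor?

1490 kmol

For D: n = n₀ + 1ξ → 171 = 0 + 1ξ, giving ξ = 171 kmol.
Outlet amounts (n = n₀ + ν ξ):
  B: 1155 − 1(171) = 984.4
  A: 504.6 − 1(171) = 333.6
  D: 0 + 1(171) = 171
Total out = 984.4 + 333.6 + 171 = 1489 kmol.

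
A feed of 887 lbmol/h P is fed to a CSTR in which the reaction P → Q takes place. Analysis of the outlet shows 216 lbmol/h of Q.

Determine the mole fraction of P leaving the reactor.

0.756

For Q: n = n₀ + 1ξ → 216 = 0 + 1ξ, giving ξ = 216 lbmol/h.
Outlet amounts (n = n₀ + ν ξ):
  P: 887 − 1(216) = 671
  Q: 0 + 1(216) = 216
Total out = 887 lbmol/h; y_P = 671 / 887 = 0.7565.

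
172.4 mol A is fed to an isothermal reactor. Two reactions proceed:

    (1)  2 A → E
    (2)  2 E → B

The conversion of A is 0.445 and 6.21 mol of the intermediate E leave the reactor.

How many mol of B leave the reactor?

16.1 mol

Conversion of A: A consumed = 2ξ₁ = 0.445 × 172.4 → ξ₁ = 38.36 mol.
E balance: n_E = 0 + 1ξ₁ − 2ξ₂ = 6.21 → ξ₂ = (1·38.36 − 6.21)/2 = 16.07 mol.
Outlet amounts (n = n₀ + Σ ν·ξ):
  A: 172.4 − 2(38.36) = 95.68
  E: 0 + 1(38.36) − 2(16.07) = 6.21
  B: 0 + 1(16.07) = 16.07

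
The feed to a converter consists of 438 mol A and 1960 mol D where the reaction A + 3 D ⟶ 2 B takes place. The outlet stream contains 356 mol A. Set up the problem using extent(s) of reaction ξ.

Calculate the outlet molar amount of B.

For A: n = n₀ − 1ξ → 356 = 438 − 1ξ, giving ξ = 82 mol.
Outlet amounts (n = n₀ + ν ξ):
  A: 438 − 1(82) = 356
  D: 1960 − 3(82) = 1714
  B: 0 + 2(82) = 164

164 mol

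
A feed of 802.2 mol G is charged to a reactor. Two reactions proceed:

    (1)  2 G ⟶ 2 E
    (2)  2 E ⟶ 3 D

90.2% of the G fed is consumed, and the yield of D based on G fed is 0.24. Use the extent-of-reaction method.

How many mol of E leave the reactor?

Conversion of G: G consumed = 2ξ₁ = 0.902 × 802.2 → ξ₁ = 361.8 mol.
Yield of D: 3ξ₂ / 802.2 = 0.24 → ξ₂ = 64.18 mol.
Outlet amounts (n = n₀ + Σ ν·ξ):
  G: 802.2 − 2(361.8) = 78.62
  E: 0 + 2(361.8) − 2(64.18) = 595.2
  D: 0 + 3(64.18) = 192.5

595 mol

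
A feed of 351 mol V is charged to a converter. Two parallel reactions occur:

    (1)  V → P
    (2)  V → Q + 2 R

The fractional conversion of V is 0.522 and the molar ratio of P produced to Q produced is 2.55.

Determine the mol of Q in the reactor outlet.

Conversion of V: V consumed = 0.522 × 351 = 183.2 mol = 1ξ₁ + 1ξ₂.
Selectivity: 1ξ₁ / (1ξ₂) = 2.55 → ξ₁ = 2.55 ξ₂.
Substitute: (1·2.55 + 1) ξ₂ = 183.2 → ξ₂ = 51.61 mol, ξ₁ = 131.6 mol.
Outlet amounts (n = n₀ + Σ ν·ξ):
  V: 351 − 1(131.6) − 1(51.61) = 167.8
  P: 0 + 1(131.6) = 131.6
  Q: 0 + 1(51.61) = 51.61
  R: 0 + 2(51.61) = 103.2

51.6 mol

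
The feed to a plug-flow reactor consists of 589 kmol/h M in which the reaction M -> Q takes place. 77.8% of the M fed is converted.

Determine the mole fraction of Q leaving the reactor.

M reacted = 0.778 × 589 = 458.2 kmol/h; ν_M = −1, so ξ = 458.2/1 = 458.2 kmol/h.
Outlet amounts (n = n₀ + ν ξ):
  M: 589 − 1(458.2) = 130.8
  Q: 0 + 1(458.2) = 458.2
Total out = 589 kmol/h; y_Q = 458.2 / 589 = 0.778.

0.778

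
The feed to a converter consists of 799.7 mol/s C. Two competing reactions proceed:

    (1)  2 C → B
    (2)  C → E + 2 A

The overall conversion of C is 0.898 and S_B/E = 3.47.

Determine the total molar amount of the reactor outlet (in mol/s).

Conversion of C: C consumed = 0.898 × 799.7 = 718.1 mol/s = 2ξ₁ + 1ξ₂.
Selectivity: 1ξ₁ / (1ξ₂) = 3.47 → ξ₁ = 3.47 ξ₂.
Substitute: (2·3.47 + 1) ξ₂ = 718.1 → ξ₂ = 90.44 mol/s, ξ₁ = 313.8 mol/s.
Outlet amounts (n = n₀ + Σ ν·ξ):
  C: 799.7 − 2(313.8) − 1(90.44) = 81.57
  B: 0 + 1(313.8) = 313.8
  E: 0 + 1(90.44) = 90.44
  A: 0 + 2(90.44) = 180.9
Total out = 81.57 + 313.8 + 90.44 + 180.9 = 666.7 mol/s.

667 mol/s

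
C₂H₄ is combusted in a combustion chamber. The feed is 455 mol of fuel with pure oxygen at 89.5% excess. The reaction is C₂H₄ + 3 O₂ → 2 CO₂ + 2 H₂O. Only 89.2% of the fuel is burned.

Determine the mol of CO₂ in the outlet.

Stoichiometric O₂ = 3 × 455 = 1365 mol; O₂ fed = 1365 × 1.895 = 2587 mol.
Fuel reacted = 0.892 × 455 → ξ = 405.9 mol.
Outlet (n = n₀ + ν ξ):
  C₂H₄: 455 − 1(405.9) = 49.14
  O₂: 2587 − 3(405.9) = 1369
  CO₂: 0 + 2(405.9) = 811.7
  H₂O: 0 + 2(405.9) = 811.7

812 mol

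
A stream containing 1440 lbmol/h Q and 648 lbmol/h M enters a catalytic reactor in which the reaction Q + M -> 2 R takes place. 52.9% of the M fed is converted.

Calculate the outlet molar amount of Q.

M reacted = 0.529 × 648 = 342.8 lbmol/h; ν_M = −1, so ξ = 342.8/1 = 342.8 lbmol/h.
Outlet amounts (n = n₀ + ν ξ):
  Q: 1440 − 1(342.8) = 1097
  M: 648 − 1(342.8) = 305.2
  R: 0 + 2(342.8) = 685.6

1100 lbmol/h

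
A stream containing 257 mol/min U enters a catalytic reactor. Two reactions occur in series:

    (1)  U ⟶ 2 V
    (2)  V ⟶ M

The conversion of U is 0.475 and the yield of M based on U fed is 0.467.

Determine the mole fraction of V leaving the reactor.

0.327

Conversion of U: U consumed = 1ξ₁ = 0.475 × 257 → ξ₁ = 122.1 mol/min.
Yield of M: 1ξ₂ / 257 = 0.467 → ξ₂ = 120 mol/min.
Outlet amounts (n = n₀ + Σ ν·ξ):
  U: 257 − 1(122.1) = 134.9
  V: 0 + 2(122.1) − 1(120) = 124.1
  M: 0 + 1(120) = 120
Total out = 379.1 mol/min; y_V = 124.1 / 379.1 = 0.3275.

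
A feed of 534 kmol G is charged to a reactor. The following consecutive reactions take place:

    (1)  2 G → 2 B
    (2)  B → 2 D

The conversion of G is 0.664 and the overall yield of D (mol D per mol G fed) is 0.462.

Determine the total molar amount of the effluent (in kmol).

Conversion of G: G consumed = 2ξ₁ = 0.664 × 534 → ξ₁ = 177.3 kmol.
Yield of D: 2ξ₂ / 534 = 0.462 → ξ₂ = 123.4 kmol.
Outlet amounts (n = n₀ + Σ ν·ξ):
  G: 534 − 2(177.3) = 179.4
  B: 0 + 2(177.3) − 1(123.4) = 231.2
  D: 0 + 2(123.4) = 246.7
Total out = 179.4 + 231.2 + 246.7 = 657.4 kmol.

657 kmol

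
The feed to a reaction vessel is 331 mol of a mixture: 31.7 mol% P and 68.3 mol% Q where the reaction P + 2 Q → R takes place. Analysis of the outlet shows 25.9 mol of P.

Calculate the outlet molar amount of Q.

68 mol

For P: n = n₀ − 1ξ → 25.9 = 104.9 − 1ξ, giving ξ = 79.03 mol.
Outlet amounts (n = n₀ + ν ξ):
  P: 104.9 − 1(79.03) = 25.9
  Q: 226.1 − 2(79.03) = 68.02
  R: 0 + 1(79.03) = 79.03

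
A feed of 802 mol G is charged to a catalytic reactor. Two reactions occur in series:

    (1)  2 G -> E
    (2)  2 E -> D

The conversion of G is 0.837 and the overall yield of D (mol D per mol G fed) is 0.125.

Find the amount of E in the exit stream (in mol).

135 mol

Conversion of G: G consumed = 2ξ₁ = 0.837 × 802 → ξ₁ = 335.6 mol.
Yield of D: 1ξ₂ / 802 = 0.125 → ξ₂ = 100.2 mol.
Outlet amounts (n = n₀ + Σ ν·ξ):
  G: 802 − 2(335.6) = 130.7
  E: 0 + 1(335.6) − 2(100.2) = 135.1
  D: 0 + 1(100.2) = 100.2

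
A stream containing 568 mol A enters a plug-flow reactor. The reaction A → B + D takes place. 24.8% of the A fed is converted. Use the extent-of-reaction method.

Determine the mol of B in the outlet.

141 mol

A reacted = 0.248 × 568 = 140.9 mol; ν_A = −1, so ξ = 140.9/1 = 140.9 mol.
Outlet amounts (n = n₀ + ν ξ):
  A: 568 − 1(140.9) = 427.1
  B: 0 + 1(140.9) = 140.9
  D: 0 + 1(140.9) = 140.9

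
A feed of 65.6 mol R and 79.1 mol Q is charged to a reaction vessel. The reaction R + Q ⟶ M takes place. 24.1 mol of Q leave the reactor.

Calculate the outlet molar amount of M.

For Q: n = n₀ − 1ξ → 24.1 = 79.1 − 1ξ, giving ξ = 55 mol.
Outlet amounts (n = n₀ + ν ξ):
  R: 65.6 − 1(55) = 10.6
  Q: 79.1 − 1(55) = 24.1
  M: 0 + 1(55) = 55

55 mol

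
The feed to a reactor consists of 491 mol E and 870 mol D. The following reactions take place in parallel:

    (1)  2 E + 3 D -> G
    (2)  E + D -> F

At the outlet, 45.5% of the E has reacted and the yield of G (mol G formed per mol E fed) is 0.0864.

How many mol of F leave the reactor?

Yield of G: 1ξ₁ / 491 = 0.0864 → ξ₁ = 42.42 mol.
Conversion of E: 2ξ₁ + 1ξ₂ = 0.455 × 491 = 223.4 → ξ₂ = 138.6 mol.
Outlet amounts (n = n₀ + Σ ν·ξ):
  E: 491 − 2(42.42) − 1(138.6) = 267.6
  D: 870 − 3(42.42) − 1(138.6) = 604.2
  G: 0 + 1(42.42) = 42.42
  F: 0 + 1(138.6) = 138.6

139 mol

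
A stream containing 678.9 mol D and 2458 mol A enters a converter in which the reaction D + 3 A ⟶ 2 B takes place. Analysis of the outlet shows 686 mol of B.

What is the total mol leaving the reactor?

2450 mol

For B: n = n₀ + 2ξ → 686 = 0 + 2ξ, giving ξ = 343 mol.
Outlet amounts (n = n₀ + ν ξ):
  D: 678.9 − 1(343) = 335.9
  A: 2458 − 3(343) = 1429
  B: 0 + 2(343) = 686
Total out = 335.9 + 1429 + 686 = 2451 mol.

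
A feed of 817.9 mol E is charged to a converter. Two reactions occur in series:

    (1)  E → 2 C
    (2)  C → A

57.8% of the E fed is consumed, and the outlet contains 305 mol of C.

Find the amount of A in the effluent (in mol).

Conversion of E: E consumed = 1ξ₁ = 0.578 × 817.9 → ξ₁ = 472.7 mol.
C balance: n_C = 0 + 2ξ₁ − 1ξ₂ = 305 → ξ₂ = (2·472.7 − 305)/1 = 640.5 mol.
Outlet amounts (n = n₀ + Σ ν·ξ):
  E: 817.9 − 1(472.7) = 345.2
  C: 0 + 2(472.7) − 1(640.5) = 305
  A: 0 + 1(640.5) = 640.5

640 mol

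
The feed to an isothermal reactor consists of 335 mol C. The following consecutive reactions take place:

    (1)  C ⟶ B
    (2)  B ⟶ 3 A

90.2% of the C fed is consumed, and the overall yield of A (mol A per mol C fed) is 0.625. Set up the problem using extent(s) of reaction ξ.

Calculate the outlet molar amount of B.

Conversion of C: C consumed = 1ξ₁ = 0.902 × 335 → ξ₁ = 302.2 mol.
Yield of A: 3ξ₂ / 335 = 0.625 → ξ₂ = 69.79 mol.
Outlet amounts (n = n₀ + Σ ν·ξ):
  C: 335 − 1(302.2) = 32.83
  B: 0 + 1(302.2) − 1(69.79) = 232.4
  A: 0 + 3(69.79) = 209.4

232 mol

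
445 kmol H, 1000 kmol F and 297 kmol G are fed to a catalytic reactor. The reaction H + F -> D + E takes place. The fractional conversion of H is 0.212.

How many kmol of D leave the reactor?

H reacted = 0.212 × 445 = 94.34 kmol; ν_H = −1, so ξ = 94.34/1 = 94.34 kmol.
Outlet amounts (n = n₀ + ν ξ):
  H: 445 − 1(94.34) = 350.7
  F: 1000 − 1(94.34) = 905.7
  D: 0 + 1(94.34) = 94.34
  E: 0 + 1(94.34) = 94.34
  G: 297 (inert)

94.3 kmol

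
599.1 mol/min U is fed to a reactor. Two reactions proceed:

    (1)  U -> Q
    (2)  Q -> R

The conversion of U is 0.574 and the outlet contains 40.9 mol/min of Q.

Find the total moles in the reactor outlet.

Conversion of U: U consumed = 1ξ₁ = 0.574 × 599.1 → ξ₁ = 343.9 mol/min.
Q balance: n_Q = 0 + 1ξ₁ − 1ξ₂ = 40.9 → ξ₂ = (1·343.9 − 40.9)/1 = 303 mol/min.
Outlet amounts (n = n₀ + Σ ν·ξ):
  U: 599.1 − 1(343.9) = 255.2
  Q: 0 + 1(343.9) − 1(303) = 40.9
  R: 0 + 1(303) = 303
Total out = 255.2 + 40.9 + 303 = 599.1 mol/min.

599 mol/min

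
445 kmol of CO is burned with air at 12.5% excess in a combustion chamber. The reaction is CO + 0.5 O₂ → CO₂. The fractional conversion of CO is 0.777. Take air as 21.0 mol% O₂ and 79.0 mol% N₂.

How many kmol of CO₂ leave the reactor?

346 kmol

Stoichiometric O₂ = 0.5 × 445 = 222.5 kmol; O₂ fed = 222.5 × 1.125 = 250.3 kmol.
N₂ fed = 250.3 × 79/21 = 941.7 kmol.
Fuel reacted = 0.777 × 445 → ξ = 345.8 kmol.
Outlet (n = n₀ + ν ξ):
  CO: 445 − 1(345.8) = 99.24
  O₂: 250.3 − 0.5(345.8) = 77.43
  N₂: 941.7 (inert)
  CO₂: 0 + 1(345.8) = 345.8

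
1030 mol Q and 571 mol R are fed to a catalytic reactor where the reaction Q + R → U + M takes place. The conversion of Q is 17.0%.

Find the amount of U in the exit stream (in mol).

Q reacted = 0.17 × 1030 = 175.1 mol; ν_Q = −1, so ξ = 175.1/1 = 175.1 mol.
Outlet amounts (n = n₀ + ν ξ):
  Q: 1030 − 1(175.1) = 854.9
  R: 571 − 1(175.1) = 395.9
  U: 0 + 1(175.1) = 175.1
  M: 0 + 1(175.1) = 175.1

175 mol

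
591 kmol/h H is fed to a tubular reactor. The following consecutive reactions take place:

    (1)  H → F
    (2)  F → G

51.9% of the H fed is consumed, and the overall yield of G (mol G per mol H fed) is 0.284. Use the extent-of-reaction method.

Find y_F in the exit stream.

Conversion of H: H consumed = 1ξ₁ = 0.519 × 591 → ξ₁ = 306.7 kmol/h.
Yield of G: 1ξ₂ / 591 = 0.284 → ξ₂ = 167.8 kmol/h.
Outlet amounts (n = n₀ + Σ ν·ξ):
  H: 591 − 1(306.7) = 284.3
  F: 0 + 1(306.7) − 1(167.8) = 138.9
  G: 0 + 1(167.8) = 167.8
Total out = 591 kmol/h; y_F = 138.9 / 591 = 0.235.

0.235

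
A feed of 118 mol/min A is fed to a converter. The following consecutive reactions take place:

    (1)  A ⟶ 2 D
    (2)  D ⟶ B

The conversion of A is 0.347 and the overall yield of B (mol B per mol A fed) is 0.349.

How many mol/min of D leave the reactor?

40.7 mol/min

Conversion of A: A consumed = 1ξ₁ = 0.347 × 118 → ξ₁ = 40.95 mol/min.
Yield of B: 1ξ₂ / 118 = 0.349 → ξ₂ = 41.18 mol/min.
Outlet amounts (n = n₀ + Σ ν·ξ):
  A: 118 − 1(40.95) = 77.05
  D: 0 + 2(40.95) − 1(41.18) = 40.71
  B: 0 + 1(41.18) = 41.18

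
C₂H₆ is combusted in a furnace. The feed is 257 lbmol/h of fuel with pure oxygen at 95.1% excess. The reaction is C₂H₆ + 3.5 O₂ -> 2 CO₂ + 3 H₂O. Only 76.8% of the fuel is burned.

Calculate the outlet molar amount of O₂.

Stoichiometric O₂ = 3.5 × 257 = 899.5 lbmol/h; O₂ fed = 899.5 × 1.951 = 1755 lbmol/h.
Fuel reacted = 0.768 × 257 → ξ = 197.4 lbmol/h.
Outlet (n = n₀ + ν ξ):
  C₂H₆: 257 − 1(197.4) = 59.62
  O₂: 1755 − 3.5(197.4) = 1064
  CO₂: 0 + 2(197.4) = 394.8
  H₂O: 0 + 3(197.4) = 592.1

1060 lbmol/h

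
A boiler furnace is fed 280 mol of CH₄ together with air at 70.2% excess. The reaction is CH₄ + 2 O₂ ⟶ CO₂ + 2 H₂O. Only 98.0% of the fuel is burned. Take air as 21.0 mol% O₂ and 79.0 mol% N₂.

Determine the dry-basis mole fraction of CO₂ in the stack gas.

Stoichiometric O₂ = 2 × 280 = 560 mol; O₂ fed = 560 × 1.702 = 953.1 mol.
N₂ fed = 953.1 × 79/21 = 3586 mol.
Fuel reacted = 0.98 × 280 → ξ = 274.4 mol.
Outlet (n = n₀ + ν ξ):
  CH₄: 280 − 1(274.4) = 5.6
  O₂: 953.1 − 2(274.4) = 404.3
  N₂: 3586 (inert)
  CO₂: 0 + 1(274.4) = 274.4
  H₂O: 0 + 2(274.4) = 548.8
Dry total = 4270 mol; y_CO₂ (dry) = 274.4 / 4270 = 0.06426.

0.0643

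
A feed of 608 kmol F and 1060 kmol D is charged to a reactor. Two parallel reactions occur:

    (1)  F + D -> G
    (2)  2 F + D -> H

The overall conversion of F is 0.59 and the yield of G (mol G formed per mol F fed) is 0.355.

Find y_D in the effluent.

0.59

Yield of G: 1ξ₁ / 608 = 0.355 → ξ₁ = 215.8 kmol.
Conversion of F: 1ξ₁ + 2ξ₂ = 0.59 × 608 = 358.7 → ξ₂ = 71.44 kmol.
Outlet amounts (n = n₀ + Σ ν·ξ):
  F: 608 − 1(215.8) − 2(71.44) = 249.3
  D: 1060 − 1(215.8) − 1(71.44) = 772.7
  G: 0 + 1(215.8) = 215.8
  H: 0 + 1(71.44) = 71.44
Total out = 1309 kmol; y_D = 772.7 / 1309 = 0.5902.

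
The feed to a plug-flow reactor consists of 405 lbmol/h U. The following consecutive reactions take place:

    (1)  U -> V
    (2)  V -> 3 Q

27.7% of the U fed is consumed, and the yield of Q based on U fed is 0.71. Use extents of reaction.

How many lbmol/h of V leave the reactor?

16.3 lbmol/h

Conversion of U: U consumed = 1ξ₁ = 0.277 × 405 → ξ₁ = 112.2 lbmol/h.
Yield of Q: 3ξ₂ / 405 = 0.71 → ξ₂ = 95.85 lbmol/h.
Outlet amounts (n = n₀ + Σ ν·ξ):
  U: 405 − 1(112.2) = 292.8
  V: 0 + 1(112.2) − 1(95.85) = 16.34
  Q: 0 + 3(95.85) = 287.6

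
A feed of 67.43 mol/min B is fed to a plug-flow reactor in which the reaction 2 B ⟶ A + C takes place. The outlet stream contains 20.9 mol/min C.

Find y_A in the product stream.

For C: n = n₀ + 1ξ → 20.9 = 0 + 1ξ, giving ξ = 20.9 mol/min.
Outlet amounts (n = n₀ + ν ξ):
  B: 67.43 − 2(20.9) = 25.63
  A: 0 + 1(20.9) = 20.9
  C: 0 + 1(20.9) = 20.9
Total out = 67.43 mol/min; y_A = 20.9 / 67.43 = 0.31.

0.31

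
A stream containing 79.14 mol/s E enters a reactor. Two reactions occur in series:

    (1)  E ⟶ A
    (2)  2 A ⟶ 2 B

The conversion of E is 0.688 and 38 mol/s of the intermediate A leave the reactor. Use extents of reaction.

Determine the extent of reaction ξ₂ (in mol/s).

ξ₂ = 8.22 mol/s

Conversion of E: E consumed = 1ξ₁ = 0.688 × 79.14 → ξ₁ = 54.45 mol/s.
A balance: n_A = 0 + 1ξ₁ − 2ξ₂ = 38 → ξ₂ = (1·54.45 − 38)/2 = 8.224 mol/s.
Outlet amounts (n = n₀ + Σ ν·ξ):
  E: 79.14 − 1(54.45) = 24.69
  A: 0 + 1(54.45) − 2(8.224) = 38
  B: 0 + 2(8.224) = 16.45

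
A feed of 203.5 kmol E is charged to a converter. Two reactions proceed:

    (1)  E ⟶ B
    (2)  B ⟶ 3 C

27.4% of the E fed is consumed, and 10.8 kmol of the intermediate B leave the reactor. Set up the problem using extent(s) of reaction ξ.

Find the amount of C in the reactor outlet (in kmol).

135 kmol

Conversion of E: E consumed = 1ξ₁ = 0.274 × 203.5 → ξ₁ = 55.76 kmol.
B balance: n_B = 0 + 1ξ₁ − 1ξ₂ = 10.8 → ξ₂ = (1·55.76 − 10.8)/1 = 44.96 kmol.
Outlet amounts (n = n₀ + Σ ν·ξ):
  E: 203.5 − 1(55.76) = 147.7
  B: 0 + 1(55.76) − 1(44.96) = 10.8
  C: 0 + 3(44.96) = 134.9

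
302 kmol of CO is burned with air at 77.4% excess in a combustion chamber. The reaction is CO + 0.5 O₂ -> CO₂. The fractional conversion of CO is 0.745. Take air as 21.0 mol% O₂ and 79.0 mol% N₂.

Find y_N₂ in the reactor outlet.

0.688

Stoichiometric O₂ = 0.5 × 302 = 151 kmol; O₂ fed = 151 × 1.774 = 267.9 kmol.
N₂ fed = 267.9 × 79/21 = 1008 kmol.
Fuel reacted = 0.745 × 302 → ξ = 225 kmol.
Outlet (n = n₀ + ν ξ):
  CO: 302 − 1(225) = 77.01
  O₂: 267.9 − 0.5(225) = 155.4
  N₂: 1008 (inert)
  CO₂: 0 + 1(225) = 225
Total out = 1465 kmol; y_N₂ = 1008 / 1465 = 0.6878.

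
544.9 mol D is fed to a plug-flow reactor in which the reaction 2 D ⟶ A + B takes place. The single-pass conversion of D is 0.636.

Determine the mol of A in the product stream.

D reacted = 0.636 × 544.9 = 346.6 mol; ν_D = −2, so ξ = 346.6/2 = 173.3 mol.
Outlet amounts (n = n₀ + ν ξ):
  D: 544.9 − 2(173.3) = 198.3
  A: 0 + 1(173.3) = 173.3
  B: 0 + 1(173.3) = 173.3

173 mol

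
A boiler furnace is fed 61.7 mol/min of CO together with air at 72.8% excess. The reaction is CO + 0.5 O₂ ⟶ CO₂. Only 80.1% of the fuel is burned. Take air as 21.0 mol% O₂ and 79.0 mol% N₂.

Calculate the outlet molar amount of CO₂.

Stoichiometric O₂ = 0.5 × 61.7 = 30.85 mol/min; O₂ fed = 30.85 × 1.728 = 53.31 mol/min.
N₂ fed = 53.31 × 79/21 = 200.5 mol/min.
Fuel reacted = 0.801 × 61.7 → ξ = 49.42 mol/min.
Outlet (n = n₀ + ν ξ):
  CO: 61.7 − 1(49.42) = 12.28
  O₂: 53.31 − 0.5(49.42) = 28.6
  N₂: 200.5 (inert)
  CO₂: 0 + 1(49.42) = 49.42

49.4 mol/min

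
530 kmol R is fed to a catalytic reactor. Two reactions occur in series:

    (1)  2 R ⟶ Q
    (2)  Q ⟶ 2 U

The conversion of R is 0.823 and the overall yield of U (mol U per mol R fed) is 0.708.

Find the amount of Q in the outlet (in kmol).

30.5 kmol

Conversion of R: R consumed = 2ξ₁ = 0.823 × 530 → ξ₁ = 218.1 kmol.
Yield of U: 2ξ₂ / 530 = 0.708 → ξ₂ = 187.6 kmol.
Outlet amounts (n = n₀ + Σ ν·ξ):
  R: 530 − 2(218.1) = 93.81
  Q: 0 + 1(218.1) − 1(187.6) = 30.48
  U: 0 + 2(187.6) = 375.2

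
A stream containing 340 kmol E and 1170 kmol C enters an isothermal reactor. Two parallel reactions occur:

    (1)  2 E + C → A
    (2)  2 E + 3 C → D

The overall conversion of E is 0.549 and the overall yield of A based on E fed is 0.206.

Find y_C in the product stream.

Yield of A: 1ξ₁ / 340 = 0.206 → ξ₁ = 70.04 kmol.
Conversion of E: 2ξ₁ + 2ξ₂ = 0.549 × 340 = 186.7 → ξ₂ = 23.29 kmol.
Outlet amounts (n = n₀ + Σ ν·ξ):
  E: 340 − 2(70.04) − 2(23.29) = 153.3
  C: 1170 − 1(70.04) − 3(23.29) = 1030
  A: 0 + 1(70.04) = 70.04
  D: 0 + 1(23.29) = 23.29
Total out = 1277 kmol; y_C = 1030 / 1277 = 0.8068.

0.807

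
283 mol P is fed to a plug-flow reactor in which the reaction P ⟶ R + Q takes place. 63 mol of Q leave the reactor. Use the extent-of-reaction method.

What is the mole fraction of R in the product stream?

0.182

For Q: n = n₀ + 1ξ → 63 = 0 + 1ξ, giving ξ = 63 mol.
Outlet amounts (n = n₀ + ν ξ):
  P: 283 − 1(63) = 220
  R: 0 + 1(63) = 63
  Q: 0 + 1(63) = 63
Total out = 346 mol; y_R = 63 / 346 = 0.1821.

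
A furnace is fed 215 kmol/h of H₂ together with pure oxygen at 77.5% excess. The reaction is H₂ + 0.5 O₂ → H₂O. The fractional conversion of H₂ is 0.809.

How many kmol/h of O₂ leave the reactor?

Stoichiometric O₂ = 0.5 × 215 = 107.5 kmol/h; O₂ fed = 107.5 × 1.775 = 190.8 kmol/h.
Fuel reacted = 0.809 × 215 → ξ = 173.9 kmol/h.
Outlet (n = n₀ + ν ξ):
  H₂: 215 − 1(173.9) = 41.06
  O₂: 190.8 − 0.5(173.9) = 103.8
  H₂O: 0 + 1(173.9) = 173.9

104 kmol/h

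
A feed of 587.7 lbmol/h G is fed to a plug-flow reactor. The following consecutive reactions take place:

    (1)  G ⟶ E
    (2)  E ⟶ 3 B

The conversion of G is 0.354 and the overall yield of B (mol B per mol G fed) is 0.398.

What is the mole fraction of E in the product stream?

0.175

Conversion of G: G consumed = 1ξ₁ = 0.354 × 587.7 → ξ₁ = 208 lbmol/h.
Yield of B: 3ξ₂ / 587.7 = 0.398 → ξ₂ = 77.97 lbmol/h.
Outlet amounts (n = n₀ + Σ ν·ξ):
  G: 587.7 − 1(208) = 379.7
  E: 0 + 1(208) − 1(77.97) = 130.1
  B: 0 + 3(77.97) = 233.9
Total out = 743.6 lbmol/h; y_E = 130.1 / 743.6 = 0.1749.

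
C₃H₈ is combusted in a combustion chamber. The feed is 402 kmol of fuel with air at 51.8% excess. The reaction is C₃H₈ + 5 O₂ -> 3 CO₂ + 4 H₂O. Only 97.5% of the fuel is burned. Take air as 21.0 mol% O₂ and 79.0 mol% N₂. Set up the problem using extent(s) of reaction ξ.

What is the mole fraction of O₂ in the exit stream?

0.0712

Stoichiometric O₂ = 5 × 402 = 2010 kmol; O₂ fed = 2010 × 1.518 = 3051 kmol.
N₂ fed = 3051 × 79/21 = 11480 kmol.
Fuel reacted = 0.975 × 402 → ξ = 391.9 kmol.
Outlet (n = n₀ + ν ξ):
  C₃H₈: 402 − 1(391.9) = 10.05
  O₂: 3051 − 5(391.9) = 1091
  N₂: 11480 (inert)
  CO₂: 0 + 3(391.9) = 1176
  H₂O: 0 + 4(391.9) = 1568
Total out = 15320 kmol; y_O₂ = 1091 / 15320 = 0.07123.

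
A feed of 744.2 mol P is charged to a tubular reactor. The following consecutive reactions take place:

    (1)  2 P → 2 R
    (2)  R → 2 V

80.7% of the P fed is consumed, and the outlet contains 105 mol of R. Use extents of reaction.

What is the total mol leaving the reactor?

1240 mol

Conversion of P: P consumed = 2ξ₁ = 0.807 × 744.2 → ξ₁ = 300.3 mol.
R balance: n_R = 0 + 2ξ₁ − 1ξ₂ = 105 → ξ₂ = (2·300.3 − 105)/1 = 495.6 mol.
Outlet amounts (n = n₀ + Σ ν·ξ):
  P: 744.2 − 2(300.3) = 143.6
  R: 0 + 2(300.3) − 1(495.6) = 105
  V: 0 + 2(495.6) = 991.1
Total out = 143.6 + 105 + 991.1 = 1240 mol.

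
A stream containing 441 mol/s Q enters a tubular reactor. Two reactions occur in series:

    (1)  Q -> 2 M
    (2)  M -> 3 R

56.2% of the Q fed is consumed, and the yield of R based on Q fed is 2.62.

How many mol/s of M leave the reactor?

111 mol/s

Conversion of Q: Q consumed = 1ξ₁ = 0.562 × 441 → ξ₁ = 247.8 mol/s.
Yield of R: 3ξ₂ / 441 = 2.62 → ξ₂ = 385.1 mol/s.
Outlet amounts (n = n₀ + Σ ν·ξ):
  Q: 441 − 1(247.8) = 193.2
  M: 0 + 2(247.8) − 1(385.1) = 110.5
  R: 0 + 3(385.1) = 1155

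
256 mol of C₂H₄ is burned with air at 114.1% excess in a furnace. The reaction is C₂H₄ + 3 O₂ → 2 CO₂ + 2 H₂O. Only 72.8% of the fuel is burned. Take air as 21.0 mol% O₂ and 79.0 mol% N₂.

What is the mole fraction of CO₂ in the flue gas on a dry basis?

0.0483

Stoichiometric O₂ = 3 × 256 = 768 mol; O₂ fed = 768 × 2.141 = 1644 mol.
N₂ fed = 1644 × 79/21 = 6186 mol.
Fuel reacted = 0.728 × 256 → ξ = 186.4 mol.
Outlet (n = n₀ + ν ξ):
  C₂H₄: 256 − 1(186.4) = 69.63
  O₂: 1644 − 3(186.4) = 1085
  N₂: 6186 (inert)
  CO₂: 0 + 2(186.4) = 372.7
  H₂O: 0 + 2(186.4) = 372.7
Dry total = 7713 mol; y_CO₂ (dry) = 372.7 / 7713 = 0.04832.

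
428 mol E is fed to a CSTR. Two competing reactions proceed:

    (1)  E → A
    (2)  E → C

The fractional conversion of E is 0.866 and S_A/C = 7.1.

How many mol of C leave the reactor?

Conversion of E: E consumed = 0.866 × 428 = 370.6 mol = 1ξ₁ + 1ξ₂.
Selectivity: 1ξ₁ / (1ξ₂) = 7.1 → ξ₁ = 7.1 ξ₂.
Substitute: (1·7.1 + 1) ξ₂ = 370.6 → ξ₂ = 45.76 mol, ξ₁ = 324.9 mol.
Outlet amounts (n = n₀ + Σ ν·ξ):
  E: 428 − 1(324.9) − 1(45.76) = 57.35
  A: 0 + 1(324.9) = 324.9
  C: 0 + 1(45.76) = 45.76

45.8 mol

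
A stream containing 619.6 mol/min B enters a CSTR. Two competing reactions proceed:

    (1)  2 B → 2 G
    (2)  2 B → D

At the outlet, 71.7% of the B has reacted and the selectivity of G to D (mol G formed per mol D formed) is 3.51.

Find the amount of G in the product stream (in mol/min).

283 mol/min

Conversion of B: B consumed = 0.717 × 619.6 = 444.3 mol/min = 2ξ₁ + 2ξ₂.
Selectivity: 2ξ₁ / (1ξ₂) = 3.51 → ξ₁ = 1.755 ξ₂.
Substitute: (2·1.755 + 2) ξ₂ = 444.3 → ξ₂ = 80.63 mol/min, ξ₁ = 141.5 mol/min.
Outlet amounts (n = n₀ + Σ ν·ξ):
  B: 619.6 − 2(141.5) − 2(80.63) = 175.3
  G: 0 + 2(141.5) = 283
  D: 0 + 1(80.63) = 80.63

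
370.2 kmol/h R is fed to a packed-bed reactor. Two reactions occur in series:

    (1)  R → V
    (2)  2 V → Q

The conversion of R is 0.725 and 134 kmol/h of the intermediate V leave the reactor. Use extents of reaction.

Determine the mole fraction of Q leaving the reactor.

0.222

Conversion of R: R consumed = 1ξ₁ = 0.725 × 370.2 → ξ₁ = 268.4 kmol/h.
V balance: n_V = 0 + 1ξ₁ − 2ξ₂ = 134 → ξ₂ = (1·268.4 − 134)/2 = 67.2 kmol/h.
Outlet amounts (n = n₀ + Σ ν·ξ):
  R: 370.2 − 1(268.4) = 101.8
  V: 0 + 1(268.4) − 2(67.2) = 134
  Q: 0 + 1(67.2) = 67.2
Total out = 303 kmol/h; y_Q = 67.2 / 303 = 0.2218.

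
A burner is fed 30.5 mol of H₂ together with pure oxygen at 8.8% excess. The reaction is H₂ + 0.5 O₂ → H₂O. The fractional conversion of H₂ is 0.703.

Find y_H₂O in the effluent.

0.59

Stoichiometric O₂ = 0.5 × 30.5 = 15.25 mol; O₂ fed = 15.25 × 1.088 = 16.59 mol.
Fuel reacted = 0.703 × 30.5 → ξ = 21.44 mol.
Outlet (n = n₀ + ν ξ):
  H₂: 30.5 − 1(21.44) = 9.059
  O₂: 16.59 − 0.5(21.44) = 5.871
  H₂O: 0 + 1(21.44) = 21.44
Total out = 36.37 mol; y_H₂O = 21.44 / 36.37 = 0.5895.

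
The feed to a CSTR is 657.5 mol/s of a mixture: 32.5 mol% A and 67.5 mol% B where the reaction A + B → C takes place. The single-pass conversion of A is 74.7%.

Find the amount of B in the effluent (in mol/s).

284 mol/s

A reacted = 0.747 × 213.7 = 159.6 mol/s; ν_A = −1, so ξ = 159.6/1 = 159.6 mol/s.
Outlet amounts (n = n₀ + ν ξ):
  A: 213.7 − 1(159.6) = 54.06
  B: 443.8 − 1(159.6) = 284.2
  C: 0 + 1(159.6) = 159.6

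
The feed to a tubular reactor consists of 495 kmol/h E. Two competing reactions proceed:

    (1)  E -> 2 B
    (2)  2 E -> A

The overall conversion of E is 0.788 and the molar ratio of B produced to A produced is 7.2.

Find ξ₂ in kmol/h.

ξ₂ = 69.7 kmol/h

Conversion of E: E consumed = 0.788 × 495 = 390.1 kmol/h = 1ξ₁ + 2ξ₂.
Selectivity: 2ξ₁ / (1ξ₂) = 7.2 → ξ₁ = 3.6 ξ₂.
Substitute: (1·3.6 + 2) ξ₂ = 390.1 → ξ₂ = 69.65 kmol/h, ξ₁ = 250.8 kmol/h.
Outlet amounts (n = n₀ + Σ ν·ξ):
  E: 495 − 1(250.8) − 2(69.65) = 104.9
  B: 0 + 2(250.8) = 501.5
  A: 0 + 1(69.65) = 69.65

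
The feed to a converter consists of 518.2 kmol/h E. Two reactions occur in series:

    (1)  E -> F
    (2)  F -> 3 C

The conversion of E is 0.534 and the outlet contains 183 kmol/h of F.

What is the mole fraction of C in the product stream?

Conversion of E: E consumed = 1ξ₁ = 0.534 × 518.2 → ξ₁ = 276.7 kmol/h.
F balance: n_F = 0 + 1ξ₁ − 1ξ₂ = 183 → ξ₂ = (1·276.7 − 183)/1 = 93.72 kmol/h.
Outlet amounts (n = n₀ + Σ ν·ξ):
  E: 518.2 − 1(276.7) = 241.5
  F: 0 + 1(276.7) − 1(93.72) = 183
  C: 0 + 3(93.72) = 281.2
Total out = 705.6 kmol/h; y_C = 281.2 / 705.6 = 0.3984.

0.398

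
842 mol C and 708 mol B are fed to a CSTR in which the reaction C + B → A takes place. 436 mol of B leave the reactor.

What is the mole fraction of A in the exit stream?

0.213

For B: n = n₀ − 1ξ → 436 = 708 − 1ξ, giving ξ = 272 mol.
Outlet amounts (n = n₀ + ν ξ):
  C: 842 − 1(272) = 570
  B: 708 − 1(272) = 436
  A: 0 + 1(272) = 272
Total out = 1278 mol; y_A = 272 / 1278 = 0.2128.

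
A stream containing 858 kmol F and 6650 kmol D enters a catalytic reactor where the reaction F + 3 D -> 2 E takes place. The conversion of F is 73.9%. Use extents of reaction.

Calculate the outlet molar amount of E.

F reacted = 0.739 × 858 = 634.1 kmol; ν_F = −1, so ξ = 634.1/1 = 634.1 kmol.
Outlet amounts (n = n₀ + ν ξ):
  F: 858 − 1(634.1) = 223.9
  D: 6650 − 3(634.1) = 4748
  E: 0 + 2(634.1) = 1268

1270 kmol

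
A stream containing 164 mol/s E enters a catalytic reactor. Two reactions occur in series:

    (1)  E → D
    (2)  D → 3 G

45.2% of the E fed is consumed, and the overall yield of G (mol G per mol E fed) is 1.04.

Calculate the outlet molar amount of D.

17.3 mol/s

Conversion of E: E consumed = 1ξ₁ = 0.452 × 164 → ξ₁ = 74.13 mol/s.
Yield of G: 3ξ₂ / 164 = 1.04 → ξ₂ = 56.85 mol/s.
Outlet amounts (n = n₀ + Σ ν·ξ):
  E: 164 − 1(74.13) = 89.87
  D: 0 + 1(74.13) − 1(56.85) = 17.27
  G: 0 + 3(56.85) = 170.6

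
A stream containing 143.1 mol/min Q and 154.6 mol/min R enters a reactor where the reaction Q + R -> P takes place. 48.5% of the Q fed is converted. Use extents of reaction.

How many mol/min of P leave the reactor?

Q reacted = 0.485 × 143.1 = 69.4 mol/min; ν_Q = −1, so ξ = 69.4/1 = 69.4 mol/min.
Outlet amounts (n = n₀ + ν ξ):
  Q: 143.1 − 1(69.4) = 73.7
  R: 154.6 − 1(69.4) = 85.2
  P: 0 + 1(69.4) = 69.4

69.4 mol/min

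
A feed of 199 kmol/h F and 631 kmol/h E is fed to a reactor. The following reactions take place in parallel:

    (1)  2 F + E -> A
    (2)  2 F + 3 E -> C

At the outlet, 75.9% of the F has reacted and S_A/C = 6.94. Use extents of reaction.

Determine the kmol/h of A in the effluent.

Conversion of F: F consumed = 0.759 × 199 = 151 kmol/h = 2ξ₁ + 2ξ₂.
Selectivity: 1ξ₁ / (1ξ₂) = 6.94 → ξ₁ = 6.94 ξ₂.
Substitute: (2·6.94 + 2) ξ₂ = 151 → ξ₂ = 9.511 kmol/h, ξ₁ = 66.01 kmol/h.
Outlet amounts (n = n₀ + Σ ν·ξ):
  F: 199 − 2(66.01) − 2(9.511) = 47.96
  E: 631 − 1(66.01) − 3(9.511) = 536.5
  A: 0 + 1(66.01) = 66.01
  C: 0 + 1(9.511) = 9.511

66 kmol/h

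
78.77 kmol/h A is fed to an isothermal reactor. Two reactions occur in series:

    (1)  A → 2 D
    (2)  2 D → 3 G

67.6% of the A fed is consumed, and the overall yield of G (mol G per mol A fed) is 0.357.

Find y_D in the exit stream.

0.621

Conversion of A: A consumed = 1ξ₁ = 0.676 × 78.77 → ξ₁ = 53.25 kmol/h.
Yield of G: 3ξ₂ / 78.77 = 0.357 → ξ₂ = 9.374 kmol/h.
Outlet amounts (n = n₀ + Σ ν·ξ):
  A: 78.77 − 1(53.25) = 25.52
  D: 0 + 2(53.25) − 2(9.374) = 87.75
  G: 0 + 3(9.374) = 28.12
Total out = 141.4 kmol/h; y_D = 87.75 / 141.4 = 0.6206.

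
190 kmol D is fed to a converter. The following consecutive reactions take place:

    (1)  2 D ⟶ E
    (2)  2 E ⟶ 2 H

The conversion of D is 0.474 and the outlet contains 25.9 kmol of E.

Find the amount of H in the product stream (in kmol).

Conversion of D: D consumed = 2ξ₁ = 0.474 × 190 → ξ₁ = 45.03 kmol.
E balance: n_E = 0 + 1ξ₁ − 2ξ₂ = 25.9 → ξ₂ = (1·45.03 − 25.9)/2 = 9.565 kmol.
Outlet amounts (n = n₀ + Σ ν·ξ):
  D: 190 − 2(45.03) = 99.94
  E: 0 + 1(45.03) − 2(9.565) = 25.9
  H: 0 + 2(9.565) = 19.13

19.1 kmol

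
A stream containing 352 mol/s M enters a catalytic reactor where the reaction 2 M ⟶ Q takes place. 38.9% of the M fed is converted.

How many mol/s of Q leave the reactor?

68.5 mol/s

M reacted = 0.389 × 352 = 136.9 mol/s; ν_M = −2, so ξ = 136.9/2 = 68.46 mol/s.
Outlet amounts (n = n₀ + ν ξ):
  M: 352 − 2(68.46) = 215.1
  Q: 0 + 1(68.46) = 68.46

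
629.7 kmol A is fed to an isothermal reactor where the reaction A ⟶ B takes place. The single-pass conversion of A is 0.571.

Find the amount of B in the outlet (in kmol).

A reacted = 0.571 × 629.7 = 359.6 kmol; ν_A = −1, so ξ = 359.6/1 = 359.6 kmol.
Outlet amounts (n = n₀ + ν ξ):
  A: 629.7 − 1(359.6) = 270.1
  B: 0 + 1(359.6) = 359.6

360 kmol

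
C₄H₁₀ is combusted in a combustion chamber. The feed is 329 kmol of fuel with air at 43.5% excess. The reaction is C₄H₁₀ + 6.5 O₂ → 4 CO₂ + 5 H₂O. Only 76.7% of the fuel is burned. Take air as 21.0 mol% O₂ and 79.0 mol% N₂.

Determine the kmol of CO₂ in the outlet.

Stoichiometric O₂ = 6.5 × 329 = 2138 kmol; O₂ fed = 2138 × 1.435 = 3069 kmol.
N₂ fed = 3069 × 79/21 = 11540 kmol.
Fuel reacted = 0.767 × 329 → ξ = 252.3 kmol.
Outlet (n = n₀ + ν ξ):
  C₄H₁₀: 329 − 1(252.3) = 76.66
  O₂: 3069 − 6.5(252.3) = 1429
  N₂: 11540 (inert)
  CO₂: 0 + 4(252.3) = 1009
  H₂O: 0 + 5(252.3) = 1262

1010 kmol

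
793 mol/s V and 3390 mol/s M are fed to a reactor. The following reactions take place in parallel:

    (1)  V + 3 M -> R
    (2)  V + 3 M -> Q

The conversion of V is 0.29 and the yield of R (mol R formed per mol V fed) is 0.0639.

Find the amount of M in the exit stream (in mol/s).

Yield of R: 1ξ₁ / 793 = 0.0639 → ξ₁ = 50.67 mol/s.
Conversion of V: 1ξ₁ + 1ξ₂ = 0.29 × 793 = 230 → ξ₂ = 179.3 mol/s.
Outlet amounts (n = n₀ + Σ ν·ξ):
  V: 793 − 1(50.67) − 1(179.3) = 563
  M: 3390 − 3(50.67) − 3(179.3) = 2700
  R: 0 + 1(50.67) = 50.67
  Q: 0 + 1(179.3) = 179.3

2700 mol/s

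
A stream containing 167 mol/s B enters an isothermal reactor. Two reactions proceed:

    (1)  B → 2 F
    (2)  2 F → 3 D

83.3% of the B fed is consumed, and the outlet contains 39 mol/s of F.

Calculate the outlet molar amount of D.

Conversion of B: B consumed = 1ξ₁ = 0.833 × 167 → ξ₁ = 139.1 mol/s.
F balance: n_F = 0 + 2ξ₁ − 2ξ₂ = 39 → ξ₂ = (2·139.1 − 39)/2 = 119.6 mol/s.
Outlet amounts (n = n₀ + Σ ν·ξ):
  B: 167 − 1(139.1) = 27.89
  F: 0 + 2(139.1) − 2(119.6) = 39
  D: 0 + 3(119.6) = 358.8

359 mol/s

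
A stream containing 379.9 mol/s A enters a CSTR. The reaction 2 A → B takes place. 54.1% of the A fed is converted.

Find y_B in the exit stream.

0.371

A reacted = 0.541 × 379.9 = 205.5 mol/s; ν_A = −2, so ξ = 205.5/2 = 102.8 mol/s.
Outlet amounts (n = n₀ + ν ξ):
  A: 379.9 − 2(102.8) = 174.4
  B: 0 + 1(102.8) = 102.8
Total out = 277.1 mol/s; y_B = 102.8 / 277.1 = 0.3708.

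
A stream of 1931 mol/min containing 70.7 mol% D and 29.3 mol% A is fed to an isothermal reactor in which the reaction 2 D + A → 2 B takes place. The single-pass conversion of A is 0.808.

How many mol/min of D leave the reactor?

451 mol/min

A reacted = 0.808 × 565.8 = 457.2 mol/min; ν_A = −1, so ξ = 457.2/1 = 457.2 mol/min.
Outlet amounts (n = n₀ + ν ξ):
  D: 1365 − 2(457.2) = 450.9
  A: 565.8 − 1(457.2) = 108.6
  B: 0 + 2(457.2) = 914.3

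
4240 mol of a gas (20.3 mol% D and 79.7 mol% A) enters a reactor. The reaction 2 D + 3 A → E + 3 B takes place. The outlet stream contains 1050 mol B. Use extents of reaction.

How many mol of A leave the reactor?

2330 mol

For B: n = n₀ + 3ξ → 1050 = 0 + 3ξ, giving ξ = 350 mol.
Outlet amounts (n = n₀ + ν ξ):
  D: 860.7 − 2(350) = 160.7
  A: 3379 − 3(350) = 2329
  E: 0 + 1(350) = 350
  B: 0 + 3(350) = 1050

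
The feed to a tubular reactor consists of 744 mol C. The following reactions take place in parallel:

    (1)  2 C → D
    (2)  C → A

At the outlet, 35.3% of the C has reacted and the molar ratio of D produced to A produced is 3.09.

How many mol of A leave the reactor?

36.6 mol

Conversion of C: C consumed = 0.353 × 744 = 262.6 mol = 2ξ₁ + 1ξ₂.
Selectivity: 1ξ₁ / (1ξ₂) = 3.09 → ξ₁ = 3.09 ξ₂.
Substitute: (2·3.09 + 1) ξ₂ = 262.6 → ξ₂ = 36.58 mol, ξ₁ = 113 mol.
Outlet amounts (n = n₀ + Σ ν·ξ):
  C: 744 − 2(113) − 1(36.58) = 481.4
  D: 0 + 1(113) = 113
  A: 0 + 1(36.58) = 36.58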